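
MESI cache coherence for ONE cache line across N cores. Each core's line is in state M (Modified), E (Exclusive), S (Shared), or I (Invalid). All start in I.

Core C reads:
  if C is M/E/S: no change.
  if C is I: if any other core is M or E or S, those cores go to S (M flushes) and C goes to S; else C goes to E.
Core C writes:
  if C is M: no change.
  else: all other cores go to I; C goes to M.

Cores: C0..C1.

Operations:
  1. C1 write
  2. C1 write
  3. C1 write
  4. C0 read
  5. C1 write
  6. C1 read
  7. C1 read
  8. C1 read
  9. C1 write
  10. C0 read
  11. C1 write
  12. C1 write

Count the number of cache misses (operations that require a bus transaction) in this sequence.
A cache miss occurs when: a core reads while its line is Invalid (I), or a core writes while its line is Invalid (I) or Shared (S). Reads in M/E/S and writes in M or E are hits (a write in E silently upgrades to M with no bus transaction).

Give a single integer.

Answer: 5

Derivation:
Op 1: C1 write [C1 write: invalidate none -> C1=M] -> [I,M] [MISS #1: write from I]
Op 2: C1 write [C1 write: already M (modified), no change] -> [I,M] [hit: write from M]
Op 3: C1 write [C1 write: already M (modified), no change] -> [I,M] [hit: write from M]
Op 4: C0 read [C0 read from I: others=['C1=M'] -> C0=S, others downsized to S] -> [S,S] [MISS #2: read from I]
Op 5: C1 write [C1 write: invalidate ['C0=S'] -> C1=M] -> [I,M] [MISS #3: write from S]
Op 6: C1 read [C1 read: already in M, no change] -> [I,M] [hit: read from M]
Op 7: C1 read [C1 read: already in M, no change] -> [I,M] [hit: read from M]
Op 8: C1 read [C1 read: already in M, no change] -> [I,M] [hit: read from M]
Op 9: C1 write [C1 write: already M (modified), no change] -> [I,M] [hit: write from M]
Op 10: C0 read [C0 read from I: others=['C1=M'] -> C0=S, others downsized to S] -> [S,S] [MISS #4: read from I]
Op 11: C1 write [C1 write: invalidate ['C0=S'] -> C1=M] -> [I,M] [MISS #5: write from S]
Op 12: C1 write [C1 write: already M (modified), no change] -> [I,M] [hit: write from M]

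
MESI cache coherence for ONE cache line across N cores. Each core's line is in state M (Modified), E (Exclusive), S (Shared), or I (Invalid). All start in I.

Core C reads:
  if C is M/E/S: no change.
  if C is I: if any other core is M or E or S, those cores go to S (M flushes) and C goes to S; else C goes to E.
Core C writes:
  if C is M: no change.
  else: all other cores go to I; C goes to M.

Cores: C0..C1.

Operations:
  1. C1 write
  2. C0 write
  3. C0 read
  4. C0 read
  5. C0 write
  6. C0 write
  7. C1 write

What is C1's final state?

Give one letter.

Op 1: C1 write [C1 write: invalidate none -> C1=M] -> [I,M]
Op 2: C0 write [C0 write: invalidate ['C1=M'] -> C0=M] -> [M,I]
Op 3: C0 read [C0 read: already in M, no change] -> [M,I]
Op 4: C0 read [C0 read: already in M, no change] -> [M,I]
Op 5: C0 write [C0 write: already M (modified), no change] -> [M,I]
Op 6: C0 write [C0 write: already M (modified), no change] -> [M,I]
Op 7: C1 write [C1 write: invalidate ['C0=M'] -> C1=M] -> [I,M]

Answer: M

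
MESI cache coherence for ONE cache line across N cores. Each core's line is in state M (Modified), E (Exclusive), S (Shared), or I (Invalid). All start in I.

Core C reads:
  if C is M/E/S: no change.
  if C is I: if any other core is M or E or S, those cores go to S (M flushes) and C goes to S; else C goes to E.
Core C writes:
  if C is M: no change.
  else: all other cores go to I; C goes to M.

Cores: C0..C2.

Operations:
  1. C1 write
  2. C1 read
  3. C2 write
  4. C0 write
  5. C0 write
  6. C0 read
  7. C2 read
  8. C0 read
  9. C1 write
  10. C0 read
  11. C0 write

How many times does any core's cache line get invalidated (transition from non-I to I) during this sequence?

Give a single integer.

Answer: 5

Derivation:
Op 1: C1 write [C1 write: invalidate none -> C1=M] -> [I,M,I] (invalidations this op: 0; running total: 0)
Op 2: C1 read [C1 read: already in M, no change] -> [I,M,I] (invalidations this op: 0; running total: 0)
Op 3: C2 write [C2 write: invalidate ['C1=M'] -> C2=M] -> [I,I,M] (invalidations this op: 1; running total: 1)
Op 4: C0 write [C0 write: invalidate ['C2=M'] -> C0=M] -> [M,I,I] (invalidations this op: 1; running total: 2)
Op 5: C0 write [C0 write: already M (modified), no change] -> [M,I,I] (invalidations this op: 0; running total: 2)
Op 6: C0 read [C0 read: already in M, no change] -> [M,I,I] (invalidations this op: 0; running total: 2)
Op 7: C2 read [C2 read from I: others=['C0=M'] -> C2=S, others downsized to S] -> [S,I,S] (invalidations this op: 0; running total: 2)
Op 8: C0 read [C0 read: already in S, no change] -> [S,I,S] (invalidations this op: 0; running total: 2)
Op 9: C1 write [C1 write: invalidate ['C0=S', 'C2=S'] -> C1=M] -> [I,M,I] (invalidations this op: 2; running total: 4)
Op 10: C0 read [C0 read from I: others=['C1=M'] -> C0=S, others downsized to S] -> [S,S,I] (invalidations this op: 0; running total: 4)
Op 11: C0 write [C0 write: invalidate ['C1=S'] -> C0=M] -> [M,I,I] (invalidations this op: 1; running total: 5)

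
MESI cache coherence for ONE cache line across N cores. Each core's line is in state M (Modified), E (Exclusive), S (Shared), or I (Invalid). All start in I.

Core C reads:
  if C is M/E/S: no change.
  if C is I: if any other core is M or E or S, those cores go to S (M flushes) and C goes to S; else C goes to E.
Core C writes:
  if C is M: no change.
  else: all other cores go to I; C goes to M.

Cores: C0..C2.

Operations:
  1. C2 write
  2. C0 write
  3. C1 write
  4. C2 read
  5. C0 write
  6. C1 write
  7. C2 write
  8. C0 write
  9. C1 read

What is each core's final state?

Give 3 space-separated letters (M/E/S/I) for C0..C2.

Answer: S S I

Derivation:
Op 1: C2 write [C2 write: invalidate none -> C2=M] -> [I,I,M]
Op 2: C0 write [C0 write: invalidate ['C2=M'] -> C0=M] -> [M,I,I]
Op 3: C1 write [C1 write: invalidate ['C0=M'] -> C1=M] -> [I,M,I]
Op 4: C2 read [C2 read from I: others=['C1=M'] -> C2=S, others downsized to S] -> [I,S,S]
Op 5: C0 write [C0 write: invalidate ['C1=S', 'C2=S'] -> C0=M] -> [M,I,I]
Op 6: C1 write [C1 write: invalidate ['C0=M'] -> C1=M] -> [I,M,I]
Op 7: C2 write [C2 write: invalidate ['C1=M'] -> C2=M] -> [I,I,M]
Op 8: C0 write [C0 write: invalidate ['C2=M'] -> C0=M] -> [M,I,I]
Op 9: C1 read [C1 read from I: others=['C0=M'] -> C1=S, others downsized to S] -> [S,S,I]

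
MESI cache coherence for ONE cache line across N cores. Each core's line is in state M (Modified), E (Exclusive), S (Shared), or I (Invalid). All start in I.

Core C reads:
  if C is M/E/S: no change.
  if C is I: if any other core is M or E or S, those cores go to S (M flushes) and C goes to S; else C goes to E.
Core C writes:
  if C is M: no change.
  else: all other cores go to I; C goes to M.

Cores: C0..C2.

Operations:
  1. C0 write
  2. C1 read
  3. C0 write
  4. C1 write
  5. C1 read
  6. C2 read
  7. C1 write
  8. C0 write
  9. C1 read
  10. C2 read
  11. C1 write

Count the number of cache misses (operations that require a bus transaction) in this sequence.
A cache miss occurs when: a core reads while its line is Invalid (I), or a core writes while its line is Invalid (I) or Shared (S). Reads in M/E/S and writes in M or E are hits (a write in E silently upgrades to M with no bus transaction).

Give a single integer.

Op 1: C0 write [C0 write: invalidate none -> C0=M] -> [M,I,I] [MISS #1: write from I]
Op 2: C1 read [C1 read from I: others=['C0=M'] -> C1=S, others downsized to S] -> [S,S,I] [MISS #2: read from I]
Op 3: C0 write [C0 write: invalidate ['C1=S'] -> C0=M] -> [M,I,I] [MISS #3: write from S]
Op 4: C1 write [C1 write: invalidate ['C0=M'] -> C1=M] -> [I,M,I] [MISS #4: write from I]
Op 5: C1 read [C1 read: already in M, no change] -> [I,M,I] [hit: read from M]
Op 6: C2 read [C2 read from I: others=['C1=M'] -> C2=S, others downsized to S] -> [I,S,S] [MISS #5: read from I]
Op 7: C1 write [C1 write: invalidate ['C2=S'] -> C1=M] -> [I,M,I] [MISS #6: write from S]
Op 8: C0 write [C0 write: invalidate ['C1=M'] -> C0=M] -> [M,I,I] [MISS #7: write from I]
Op 9: C1 read [C1 read from I: others=['C0=M'] -> C1=S, others downsized to S] -> [S,S,I] [MISS #8: read from I]
Op 10: C2 read [C2 read from I: others=['C0=S', 'C1=S'] -> C2=S, others downsized to S] -> [S,S,S] [MISS #9: read from I]
Op 11: C1 write [C1 write: invalidate ['C0=S', 'C2=S'] -> C1=M] -> [I,M,I] [MISS #10: write from S]

Answer: 10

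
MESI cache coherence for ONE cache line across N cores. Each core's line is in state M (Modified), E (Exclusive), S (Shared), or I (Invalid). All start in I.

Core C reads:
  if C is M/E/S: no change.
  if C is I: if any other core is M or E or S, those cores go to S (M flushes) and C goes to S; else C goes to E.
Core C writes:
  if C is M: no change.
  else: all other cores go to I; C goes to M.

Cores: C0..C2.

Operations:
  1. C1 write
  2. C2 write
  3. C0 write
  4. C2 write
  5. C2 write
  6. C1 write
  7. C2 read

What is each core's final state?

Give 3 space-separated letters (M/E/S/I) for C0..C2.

Op 1: C1 write [C1 write: invalidate none -> C1=M] -> [I,M,I]
Op 2: C2 write [C2 write: invalidate ['C1=M'] -> C2=M] -> [I,I,M]
Op 3: C0 write [C0 write: invalidate ['C2=M'] -> C0=M] -> [M,I,I]
Op 4: C2 write [C2 write: invalidate ['C0=M'] -> C2=M] -> [I,I,M]
Op 5: C2 write [C2 write: already M (modified), no change] -> [I,I,M]
Op 6: C1 write [C1 write: invalidate ['C2=M'] -> C1=M] -> [I,M,I]
Op 7: C2 read [C2 read from I: others=['C1=M'] -> C2=S, others downsized to S] -> [I,S,S]

Answer: I S S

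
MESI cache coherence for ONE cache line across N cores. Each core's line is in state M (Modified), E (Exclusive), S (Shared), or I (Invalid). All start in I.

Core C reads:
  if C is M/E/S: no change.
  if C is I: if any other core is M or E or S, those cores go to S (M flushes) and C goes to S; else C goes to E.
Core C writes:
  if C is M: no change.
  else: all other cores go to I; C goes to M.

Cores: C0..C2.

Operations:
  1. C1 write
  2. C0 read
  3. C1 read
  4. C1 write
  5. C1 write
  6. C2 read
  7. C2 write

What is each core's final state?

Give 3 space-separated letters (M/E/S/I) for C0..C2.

Answer: I I M

Derivation:
Op 1: C1 write [C1 write: invalidate none -> C1=M] -> [I,M,I]
Op 2: C0 read [C0 read from I: others=['C1=M'] -> C0=S, others downsized to S] -> [S,S,I]
Op 3: C1 read [C1 read: already in S, no change] -> [S,S,I]
Op 4: C1 write [C1 write: invalidate ['C0=S'] -> C1=M] -> [I,M,I]
Op 5: C1 write [C1 write: already M (modified), no change] -> [I,M,I]
Op 6: C2 read [C2 read from I: others=['C1=M'] -> C2=S, others downsized to S] -> [I,S,S]
Op 7: C2 write [C2 write: invalidate ['C1=S'] -> C2=M] -> [I,I,M]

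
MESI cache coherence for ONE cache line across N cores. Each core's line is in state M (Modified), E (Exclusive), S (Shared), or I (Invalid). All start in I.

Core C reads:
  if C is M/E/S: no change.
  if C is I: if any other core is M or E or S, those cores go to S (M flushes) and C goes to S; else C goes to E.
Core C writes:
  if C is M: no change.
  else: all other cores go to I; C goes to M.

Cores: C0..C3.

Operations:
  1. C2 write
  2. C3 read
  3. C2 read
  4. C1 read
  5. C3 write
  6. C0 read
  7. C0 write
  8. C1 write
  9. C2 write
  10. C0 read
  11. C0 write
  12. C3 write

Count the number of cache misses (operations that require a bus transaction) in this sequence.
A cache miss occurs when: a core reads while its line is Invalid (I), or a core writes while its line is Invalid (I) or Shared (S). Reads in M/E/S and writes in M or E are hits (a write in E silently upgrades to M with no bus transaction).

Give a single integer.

Answer: 11

Derivation:
Op 1: C2 write [C2 write: invalidate none -> C2=M] -> [I,I,M,I] [MISS #1: write from I]
Op 2: C3 read [C3 read from I: others=['C2=M'] -> C3=S, others downsized to S] -> [I,I,S,S] [MISS #2: read from I]
Op 3: C2 read [C2 read: already in S, no change] -> [I,I,S,S] [hit: read from S]
Op 4: C1 read [C1 read from I: others=['C2=S', 'C3=S'] -> C1=S, others downsized to S] -> [I,S,S,S] [MISS #3: read from I]
Op 5: C3 write [C3 write: invalidate ['C1=S', 'C2=S'] -> C3=M] -> [I,I,I,M] [MISS #4: write from S]
Op 6: C0 read [C0 read from I: others=['C3=M'] -> C0=S, others downsized to S] -> [S,I,I,S] [MISS #5: read from I]
Op 7: C0 write [C0 write: invalidate ['C3=S'] -> C0=M] -> [M,I,I,I] [MISS #6: write from S]
Op 8: C1 write [C1 write: invalidate ['C0=M'] -> C1=M] -> [I,M,I,I] [MISS #7: write from I]
Op 9: C2 write [C2 write: invalidate ['C1=M'] -> C2=M] -> [I,I,M,I] [MISS #8: write from I]
Op 10: C0 read [C0 read from I: others=['C2=M'] -> C0=S, others downsized to S] -> [S,I,S,I] [MISS #9: read from I]
Op 11: C0 write [C0 write: invalidate ['C2=S'] -> C0=M] -> [M,I,I,I] [MISS #10: write from S]
Op 12: C3 write [C3 write: invalidate ['C0=M'] -> C3=M] -> [I,I,I,M] [MISS #11: write from I]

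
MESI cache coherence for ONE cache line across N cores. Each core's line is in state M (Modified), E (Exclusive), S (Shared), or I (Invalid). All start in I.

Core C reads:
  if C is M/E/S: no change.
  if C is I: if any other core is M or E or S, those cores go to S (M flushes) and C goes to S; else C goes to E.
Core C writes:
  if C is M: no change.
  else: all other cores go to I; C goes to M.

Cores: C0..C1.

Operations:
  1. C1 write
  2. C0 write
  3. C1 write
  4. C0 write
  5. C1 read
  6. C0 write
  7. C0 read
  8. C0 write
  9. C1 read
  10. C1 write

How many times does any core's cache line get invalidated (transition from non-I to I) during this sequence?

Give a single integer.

Op 1: C1 write [C1 write: invalidate none -> C1=M] -> [I,M] (invalidations this op: 0; running total: 0)
Op 2: C0 write [C0 write: invalidate ['C1=M'] -> C0=M] -> [M,I] (invalidations this op: 1; running total: 1)
Op 3: C1 write [C1 write: invalidate ['C0=M'] -> C1=M] -> [I,M] (invalidations this op: 1; running total: 2)
Op 4: C0 write [C0 write: invalidate ['C1=M'] -> C0=M] -> [M,I] (invalidations this op: 1; running total: 3)
Op 5: C1 read [C1 read from I: others=['C0=M'] -> C1=S, others downsized to S] -> [S,S] (invalidations this op: 0; running total: 3)
Op 6: C0 write [C0 write: invalidate ['C1=S'] -> C0=M] -> [M,I] (invalidations this op: 1; running total: 4)
Op 7: C0 read [C0 read: already in M, no change] -> [M,I] (invalidations this op: 0; running total: 4)
Op 8: C0 write [C0 write: already M (modified), no change] -> [M,I] (invalidations this op: 0; running total: 4)
Op 9: C1 read [C1 read from I: others=['C0=M'] -> C1=S, others downsized to S] -> [S,S] (invalidations this op: 0; running total: 4)
Op 10: C1 write [C1 write: invalidate ['C0=S'] -> C1=M] -> [I,M] (invalidations this op: 1; running total: 5)

Answer: 5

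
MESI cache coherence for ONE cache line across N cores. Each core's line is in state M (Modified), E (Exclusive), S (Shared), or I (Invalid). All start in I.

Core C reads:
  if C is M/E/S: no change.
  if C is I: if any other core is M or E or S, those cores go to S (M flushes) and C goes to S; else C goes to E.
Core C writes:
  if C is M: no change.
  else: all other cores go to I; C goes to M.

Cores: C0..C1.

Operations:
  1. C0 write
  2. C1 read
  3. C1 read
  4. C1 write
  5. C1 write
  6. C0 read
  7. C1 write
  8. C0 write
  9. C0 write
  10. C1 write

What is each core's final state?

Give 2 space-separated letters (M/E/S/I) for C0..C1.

Answer: I M

Derivation:
Op 1: C0 write [C0 write: invalidate none -> C0=M] -> [M,I]
Op 2: C1 read [C1 read from I: others=['C0=M'] -> C1=S, others downsized to S] -> [S,S]
Op 3: C1 read [C1 read: already in S, no change] -> [S,S]
Op 4: C1 write [C1 write: invalidate ['C0=S'] -> C1=M] -> [I,M]
Op 5: C1 write [C1 write: already M (modified), no change] -> [I,M]
Op 6: C0 read [C0 read from I: others=['C1=M'] -> C0=S, others downsized to S] -> [S,S]
Op 7: C1 write [C1 write: invalidate ['C0=S'] -> C1=M] -> [I,M]
Op 8: C0 write [C0 write: invalidate ['C1=M'] -> C0=M] -> [M,I]
Op 9: C0 write [C0 write: already M (modified), no change] -> [M,I]
Op 10: C1 write [C1 write: invalidate ['C0=M'] -> C1=M] -> [I,M]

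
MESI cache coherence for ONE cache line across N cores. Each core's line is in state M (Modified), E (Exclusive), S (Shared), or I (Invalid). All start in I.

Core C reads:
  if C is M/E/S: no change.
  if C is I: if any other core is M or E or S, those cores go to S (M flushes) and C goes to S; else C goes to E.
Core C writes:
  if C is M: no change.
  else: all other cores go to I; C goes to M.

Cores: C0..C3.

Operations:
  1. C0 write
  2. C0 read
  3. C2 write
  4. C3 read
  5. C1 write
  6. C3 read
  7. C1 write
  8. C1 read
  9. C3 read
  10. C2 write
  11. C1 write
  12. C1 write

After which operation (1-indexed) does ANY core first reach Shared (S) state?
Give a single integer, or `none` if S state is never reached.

Answer: 4

Derivation:
Op 1: C0 write [C0 write: invalidate none -> C0=M] -> [M,I,I,I]
Op 2: C0 read [C0 read: already in M, no change] -> [M,I,I,I]
Op 3: C2 write [C2 write: invalidate ['C0=M'] -> C2=M] -> [I,I,M,I]
Op 4: C3 read [C3 read from I: others=['C2=M'] -> C3=S, others downsized to S] -> [I,I,S,S]
  -> First S state at op 4; remaining ops need not be traced.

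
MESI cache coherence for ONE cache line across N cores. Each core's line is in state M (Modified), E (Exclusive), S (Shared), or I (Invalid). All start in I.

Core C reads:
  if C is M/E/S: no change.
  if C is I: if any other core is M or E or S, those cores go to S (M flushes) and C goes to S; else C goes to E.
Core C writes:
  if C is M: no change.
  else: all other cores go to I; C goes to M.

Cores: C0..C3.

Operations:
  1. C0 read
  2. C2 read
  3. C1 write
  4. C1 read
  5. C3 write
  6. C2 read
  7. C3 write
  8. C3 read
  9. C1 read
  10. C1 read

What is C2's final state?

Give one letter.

Op 1: C0 read [C0 read from I: no other sharers -> C0=E (exclusive)] -> [E,I,I,I]
Op 2: C2 read [C2 read from I: others=['C0=E'] -> C2=S, others downsized to S] -> [S,I,S,I]
Op 3: C1 write [C1 write: invalidate ['C0=S', 'C2=S'] -> C1=M] -> [I,M,I,I]
Op 4: C1 read [C1 read: already in M, no change] -> [I,M,I,I]
Op 5: C3 write [C3 write: invalidate ['C1=M'] -> C3=M] -> [I,I,I,M]
Op 6: C2 read [C2 read from I: others=['C3=M'] -> C2=S, others downsized to S] -> [I,I,S,S]
Op 7: C3 write [C3 write: invalidate ['C2=S'] -> C3=M] -> [I,I,I,M]
Op 8: C3 read [C3 read: already in M, no change] -> [I,I,I,M]
Op 9: C1 read [C1 read from I: others=['C3=M'] -> C1=S, others downsized to S] -> [I,S,I,S]
Op 10: C1 read [C1 read: already in S, no change] -> [I,S,I,S]

Answer: I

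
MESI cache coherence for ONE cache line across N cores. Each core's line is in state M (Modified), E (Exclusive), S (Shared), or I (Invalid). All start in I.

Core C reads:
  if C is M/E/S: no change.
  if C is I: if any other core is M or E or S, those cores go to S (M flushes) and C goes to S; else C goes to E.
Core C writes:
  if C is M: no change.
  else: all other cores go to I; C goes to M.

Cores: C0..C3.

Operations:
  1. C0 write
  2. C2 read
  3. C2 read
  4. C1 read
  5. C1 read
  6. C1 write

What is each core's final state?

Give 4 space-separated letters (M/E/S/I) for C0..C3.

Answer: I M I I

Derivation:
Op 1: C0 write [C0 write: invalidate none -> C0=M] -> [M,I,I,I]
Op 2: C2 read [C2 read from I: others=['C0=M'] -> C2=S, others downsized to S] -> [S,I,S,I]
Op 3: C2 read [C2 read: already in S, no change] -> [S,I,S,I]
Op 4: C1 read [C1 read from I: others=['C0=S', 'C2=S'] -> C1=S, others downsized to S] -> [S,S,S,I]
Op 5: C1 read [C1 read: already in S, no change] -> [S,S,S,I]
Op 6: C1 write [C1 write: invalidate ['C0=S', 'C2=S'] -> C1=M] -> [I,M,I,I]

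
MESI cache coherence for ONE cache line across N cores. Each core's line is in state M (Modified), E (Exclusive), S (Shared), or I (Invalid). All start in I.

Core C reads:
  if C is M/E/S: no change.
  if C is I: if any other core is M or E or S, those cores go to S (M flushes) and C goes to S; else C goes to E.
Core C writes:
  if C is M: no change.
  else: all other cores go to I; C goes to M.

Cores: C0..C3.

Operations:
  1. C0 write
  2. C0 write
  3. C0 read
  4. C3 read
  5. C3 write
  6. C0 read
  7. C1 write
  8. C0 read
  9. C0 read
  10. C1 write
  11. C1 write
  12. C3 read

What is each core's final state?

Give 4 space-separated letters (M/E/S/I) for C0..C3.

Answer: I S I S

Derivation:
Op 1: C0 write [C0 write: invalidate none -> C0=M] -> [M,I,I,I]
Op 2: C0 write [C0 write: already M (modified), no change] -> [M,I,I,I]
Op 3: C0 read [C0 read: already in M, no change] -> [M,I,I,I]
Op 4: C3 read [C3 read from I: others=['C0=M'] -> C3=S, others downsized to S] -> [S,I,I,S]
Op 5: C3 write [C3 write: invalidate ['C0=S'] -> C3=M] -> [I,I,I,M]
Op 6: C0 read [C0 read from I: others=['C3=M'] -> C0=S, others downsized to S] -> [S,I,I,S]
Op 7: C1 write [C1 write: invalidate ['C0=S', 'C3=S'] -> C1=M] -> [I,M,I,I]
Op 8: C0 read [C0 read from I: others=['C1=M'] -> C0=S, others downsized to S] -> [S,S,I,I]
Op 9: C0 read [C0 read: already in S, no change] -> [S,S,I,I]
Op 10: C1 write [C1 write: invalidate ['C0=S'] -> C1=M] -> [I,M,I,I]
Op 11: C1 write [C1 write: already M (modified), no change] -> [I,M,I,I]
Op 12: C3 read [C3 read from I: others=['C1=M'] -> C3=S, others downsized to S] -> [I,S,I,S]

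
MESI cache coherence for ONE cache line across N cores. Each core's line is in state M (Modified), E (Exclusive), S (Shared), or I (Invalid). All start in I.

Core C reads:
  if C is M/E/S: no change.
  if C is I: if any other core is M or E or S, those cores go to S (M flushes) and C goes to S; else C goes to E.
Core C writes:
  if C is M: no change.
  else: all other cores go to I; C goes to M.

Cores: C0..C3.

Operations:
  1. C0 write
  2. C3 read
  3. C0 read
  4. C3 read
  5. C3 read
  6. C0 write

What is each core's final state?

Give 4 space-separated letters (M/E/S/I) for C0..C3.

Answer: M I I I

Derivation:
Op 1: C0 write [C0 write: invalidate none -> C0=M] -> [M,I,I,I]
Op 2: C3 read [C3 read from I: others=['C0=M'] -> C3=S, others downsized to S] -> [S,I,I,S]
Op 3: C0 read [C0 read: already in S, no change] -> [S,I,I,S]
Op 4: C3 read [C3 read: already in S, no change] -> [S,I,I,S]
Op 5: C3 read [C3 read: already in S, no change] -> [S,I,I,S]
Op 6: C0 write [C0 write: invalidate ['C3=S'] -> C0=M] -> [M,I,I,I]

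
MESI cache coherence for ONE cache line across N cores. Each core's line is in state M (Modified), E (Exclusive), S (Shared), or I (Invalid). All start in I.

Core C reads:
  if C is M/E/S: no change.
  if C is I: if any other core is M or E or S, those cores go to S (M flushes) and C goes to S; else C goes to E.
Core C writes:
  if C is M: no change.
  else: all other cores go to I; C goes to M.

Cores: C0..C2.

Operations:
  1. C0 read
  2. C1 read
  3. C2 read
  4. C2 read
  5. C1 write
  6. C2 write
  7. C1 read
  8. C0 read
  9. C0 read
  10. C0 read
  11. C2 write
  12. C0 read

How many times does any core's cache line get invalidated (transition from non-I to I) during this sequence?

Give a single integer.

Answer: 5

Derivation:
Op 1: C0 read [C0 read from I: no other sharers -> C0=E (exclusive)] -> [E,I,I] (invalidations this op: 0; running total: 0)
Op 2: C1 read [C1 read from I: others=['C0=E'] -> C1=S, others downsized to S] -> [S,S,I] (invalidations this op: 0; running total: 0)
Op 3: C2 read [C2 read from I: others=['C0=S', 'C1=S'] -> C2=S, others downsized to S] -> [S,S,S] (invalidations this op: 0; running total: 0)
Op 4: C2 read [C2 read: already in S, no change] -> [S,S,S] (invalidations this op: 0; running total: 0)
Op 5: C1 write [C1 write: invalidate ['C0=S', 'C2=S'] -> C1=M] -> [I,M,I] (invalidations this op: 2; running total: 2)
Op 6: C2 write [C2 write: invalidate ['C1=M'] -> C2=M] -> [I,I,M] (invalidations this op: 1; running total: 3)
Op 7: C1 read [C1 read from I: others=['C2=M'] -> C1=S, others downsized to S] -> [I,S,S] (invalidations this op: 0; running total: 3)
Op 8: C0 read [C0 read from I: others=['C1=S', 'C2=S'] -> C0=S, others downsized to S] -> [S,S,S] (invalidations this op: 0; running total: 3)
Op 9: C0 read [C0 read: already in S, no change] -> [S,S,S] (invalidations this op: 0; running total: 3)
Op 10: C0 read [C0 read: already in S, no change] -> [S,S,S] (invalidations this op: 0; running total: 3)
Op 11: C2 write [C2 write: invalidate ['C0=S', 'C1=S'] -> C2=M] -> [I,I,M] (invalidations this op: 2; running total: 5)
Op 12: C0 read [C0 read from I: others=['C2=M'] -> C0=S, others downsized to S] -> [S,I,S] (invalidations this op: 0; running total: 5)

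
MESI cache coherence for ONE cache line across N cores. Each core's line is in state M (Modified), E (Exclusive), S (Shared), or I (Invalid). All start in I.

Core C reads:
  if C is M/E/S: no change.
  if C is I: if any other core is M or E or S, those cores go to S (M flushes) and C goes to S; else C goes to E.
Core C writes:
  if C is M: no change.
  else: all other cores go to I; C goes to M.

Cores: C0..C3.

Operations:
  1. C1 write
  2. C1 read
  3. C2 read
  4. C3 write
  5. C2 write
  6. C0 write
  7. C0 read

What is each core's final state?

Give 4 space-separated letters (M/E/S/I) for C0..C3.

Op 1: C1 write [C1 write: invalidate none -> C1=M] -> [I,M,I,I]
Op 2: C1 read [C1 read: already in M, no change] -> [I,M,I,I]
Op 3: C2 read [C2 read from I: others=['C1=M'] -> C2=S, others downsized to S] -> [I,S,S,I]
Op 4: C3 write [C3 write: invalidate ['C1=S', 'C2=S'] -> C3=M] -> [I,I,I,M]
Op 5: C2 write [C2 write: invalidate ['C3=M'] -> C2=M] -> [I,I,M,I]
Op 6: C0 write [C0 write: invalidate ['C2=M'] -> C0=M] -> [M,I,I,I]
Op 7: C0 read [C0 read: already in M, no change] -> [M,I,I,I]

Answer: M I I I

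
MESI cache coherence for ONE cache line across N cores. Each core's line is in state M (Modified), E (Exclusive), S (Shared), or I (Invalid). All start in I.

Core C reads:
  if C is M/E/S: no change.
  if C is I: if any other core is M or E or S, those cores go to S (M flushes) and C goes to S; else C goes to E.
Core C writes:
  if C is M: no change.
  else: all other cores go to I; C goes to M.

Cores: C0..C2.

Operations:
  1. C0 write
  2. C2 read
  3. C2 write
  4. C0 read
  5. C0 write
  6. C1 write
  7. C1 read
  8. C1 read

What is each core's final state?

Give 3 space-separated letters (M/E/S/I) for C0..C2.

Answer: I M I

Derivation:
Op 1: C0 write [C0 write: invalidate none -> C0=M] -> [M,I,I]
Op 2: C2 read [C2 read from I: others=['C0=M'] -> C2=S, others downsized to S] -> [S,I,S]
Op 3: C2 write [C2 write: invalidate ['C0=S'] -> C2=M] -> [I,I,M]
Op 4: C0 read [C0 read from I: others=['C2=M'] -> C0=S, others downsized to S] -> [S,I,S]
Op 5: C0 write [C0 write: invalidate ['C2=S'] -> C0=M] -> [M,I,I]
Op 6: C1 write [C1 write: invalidate ['C0=M'] -> C1=M] -> [I,M,I]
Op 7: C1 read [C1 read: already in M, no change] -> [I,M,I]
Op 8: C1 read [C1 read: already in M, no change] -> [I,M,I]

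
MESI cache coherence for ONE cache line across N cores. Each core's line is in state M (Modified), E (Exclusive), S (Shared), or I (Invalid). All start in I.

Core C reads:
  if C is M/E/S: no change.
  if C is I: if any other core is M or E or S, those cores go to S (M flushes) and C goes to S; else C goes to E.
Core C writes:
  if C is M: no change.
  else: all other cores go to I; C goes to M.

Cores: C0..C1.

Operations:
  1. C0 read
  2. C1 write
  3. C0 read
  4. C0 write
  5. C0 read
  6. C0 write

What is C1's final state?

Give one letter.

Answer: I

Derivation:
Op 1: C0 read [C0 read from I: no other sharers -> C0=E (exclusive)] -> [E,I]
Op 2: C1 write [C1 write: invalidate ['C0=E'] -> C1=M] -> [I,M]
Op 3: C0 read [C0 read from I: others=['C1=M'] -> C0=S, others downsized to S] -> [S,S]
Op 4: C0 write [C0 write: invalidate ['C1=S'] -> C0=M] -> [M,I]
Op 5: C0 read [C0 read: already in M, no change] -> [M,I]
Op 6: C0 write [C0 write: already M (modified), no change] -> [M,I]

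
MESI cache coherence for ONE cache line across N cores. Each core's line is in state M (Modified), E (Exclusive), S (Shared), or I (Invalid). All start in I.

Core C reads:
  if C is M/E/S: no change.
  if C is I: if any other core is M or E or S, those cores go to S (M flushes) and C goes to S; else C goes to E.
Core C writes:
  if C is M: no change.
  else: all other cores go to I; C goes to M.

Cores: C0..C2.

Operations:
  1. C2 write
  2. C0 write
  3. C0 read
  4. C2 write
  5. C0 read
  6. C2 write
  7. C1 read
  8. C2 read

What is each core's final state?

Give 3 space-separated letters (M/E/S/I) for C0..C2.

Answer: I S S

Derivation:
Op 1: C2 write [C2 write: invalidate none -> C2=M] -> [I,I,M]
Op 2: C0 write [C0 write: invalidate ['C2=M'] -> C0=M] -> [M,I,I]
Op 3: C0 read [C0 read: already in M, no change] -> [M,I,I]
Op 4: C2 write [C2 write: invalidate ['C0=M'] -> C2=M] -> [I,I,M]
Op 5: C0 read [C0 read from I: others=['C2=M'] -> C0=S, others downsized to S] -> [S,I,S]
Op 6: C2 write [C2 write: invalidate ['C0=S'] -> C2=M] -> [I,I,M]
Op 7: C1 read [C1 read from I: others=['C2=M'] -> C1=S, others downsized to S] -> [I,S,S]
Op 8: C2 read [C2 read: already in S, no change] -> [I,S,S]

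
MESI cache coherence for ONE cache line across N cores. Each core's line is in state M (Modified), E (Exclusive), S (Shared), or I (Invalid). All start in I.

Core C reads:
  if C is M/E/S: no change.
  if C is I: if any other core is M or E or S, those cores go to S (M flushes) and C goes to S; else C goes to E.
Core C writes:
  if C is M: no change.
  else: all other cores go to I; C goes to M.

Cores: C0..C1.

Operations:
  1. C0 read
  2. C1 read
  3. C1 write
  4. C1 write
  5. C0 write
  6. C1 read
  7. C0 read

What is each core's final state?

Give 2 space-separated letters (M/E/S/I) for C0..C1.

Answer: S S

Derivation:
Op 1: C0 read [C0 read from I: no other sharers -> C0=E (exclusive)] -> [E,I]
Op 2: C1 read [C1 read from I: others=['C0=E'] -> C1=S, others downsized to S] -> [S,S]
Op 3: C1 write [C1 write: invalidate ['C0=S'] -> C1=M] -> [I,M]
Op 4: C1 write [C1 write: already M (modified), no change] -> [I,M]
Op 5: C0 write [C0 write: invalidate ['C1=M'] -> C0=M] -> [M,I]
Op 6: C1 read [C1 read from I: others=['C0=M'] -> C1=S, others downsized to S] -> [S,S]
Op 7: C0 read [C0 read: already in S, no change] -> [S,S]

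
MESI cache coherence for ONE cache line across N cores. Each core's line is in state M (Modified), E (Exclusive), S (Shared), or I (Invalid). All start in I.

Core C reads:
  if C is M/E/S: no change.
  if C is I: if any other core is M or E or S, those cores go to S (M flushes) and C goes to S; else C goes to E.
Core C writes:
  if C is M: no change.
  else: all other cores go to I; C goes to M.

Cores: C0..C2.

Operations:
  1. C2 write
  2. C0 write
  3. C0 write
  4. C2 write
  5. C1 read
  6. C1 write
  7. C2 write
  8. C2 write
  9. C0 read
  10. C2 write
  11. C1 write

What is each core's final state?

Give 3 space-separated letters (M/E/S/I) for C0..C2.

Answer: I M I

Derivation:
Op 1: C2 write [C2 write: invalidate none -> C2=M] -> [I,I,M]
Op 2: C0 write [C0 write: invalidate ['C2=M'] -> C0=M] -> [M,I,I]
Op 3: C0 write [C0 write: already M (modified), no change] -> [M,I,I]
Op 4: C2 write [C2 write: invalidate ['C0=M'] -> C2=M] -> [I,I,M]
Op 5: C1 read [C1 read from I: others=['C2=M'] -> C1=S, others downsized to S] -> [I,S,S]
Op 6: C1 write [C1 write: invalidate ['C2=S'] -> C1=M] -> [I,M,I]
Op 7: C2 write [C2 write: invalidate ['C1=M'] -> C2=M] -> [I,I,M]
Op 8: C2 write [C2 write: already M (modified), no change] -> [I,I,M]
Op 9: C0 read [C0 read from I: others=['C2=M'] -> C0=S, others downsized to S] -> [S,I,S]
Op 10: C2 write [C2 write: invalidate ['C0=S'] -> C2=M] -> [I,I,M]
Op 11: C1 write [C1 write: invalidate ['C2=M'] -> C1=M] -> [I,M,I]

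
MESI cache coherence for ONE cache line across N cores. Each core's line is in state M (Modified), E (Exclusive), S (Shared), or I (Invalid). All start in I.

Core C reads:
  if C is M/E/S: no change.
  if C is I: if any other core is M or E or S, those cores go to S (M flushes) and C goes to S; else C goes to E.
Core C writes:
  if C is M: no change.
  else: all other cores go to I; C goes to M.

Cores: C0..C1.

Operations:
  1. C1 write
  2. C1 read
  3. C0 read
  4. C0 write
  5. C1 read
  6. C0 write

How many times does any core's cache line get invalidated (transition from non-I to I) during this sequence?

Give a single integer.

Op 1: C1 write [C1 write: invalidate none -> C1=M] -> [I,M] (invalidations this op: 0; running total: 0)
Op 2: C1 read [C1 read: already in M, no change] -> [I,M] (invalidations this op: 0; running total: 0)
Op 3: C0 read [C0 read from I: others=['C1=M'] -> C0=S, others downsized to S] -> [S,S] (invalidations this op: 0; running total: 0)
Op 4: C0 write [C0 write: invalidate ['C1=S'] -> C0=M] -> [M,I] (invalidations this op: 1; running total: 1)
Op 5: C1 read [C1 read from I: others=['C0=M'] -> C1=S, others downsized to S] -> [S,S] (invalidations this op: 0; running total: 1)
Op 6: C0 write [C0 write: invalidate ['C1=S'] -> C0=M] -> [M,I] (invalidations this op: 1; running total: 2)

Answer: 2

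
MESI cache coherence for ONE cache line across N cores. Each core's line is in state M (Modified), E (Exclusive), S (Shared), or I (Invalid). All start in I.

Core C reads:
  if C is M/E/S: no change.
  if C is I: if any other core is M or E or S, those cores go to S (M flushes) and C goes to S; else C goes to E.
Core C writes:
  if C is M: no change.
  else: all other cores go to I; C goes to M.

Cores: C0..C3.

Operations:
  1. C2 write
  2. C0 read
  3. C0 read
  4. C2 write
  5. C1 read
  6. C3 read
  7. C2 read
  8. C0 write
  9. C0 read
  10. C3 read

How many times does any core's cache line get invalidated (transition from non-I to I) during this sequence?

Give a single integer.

Answer: 4

Derivation:
Op 1: C2 write [C2 write: invalidate none -> C2=M] -> [I,I,M,I] (invalidations this op: 0; running total: 0)
Op 2: C0 read [C0 read from I: others=['C2=M'] -> C0=S, others downsized to S] -> [S,I,S,I] (invalidations this op: 0; running total: 0)
Op 3: C0 read [C0 read: already in S, no change] -> [S,I,S,I] (invalidations this op: 0; running total: 0)
Op 4: C2 write [C2 write: invalidate ['C0=S'] -> C2=M] -> [I,I,M,I] (invalidations this op: 1; running total: 1)
Op 5: C1 read [C1 read from I: others=['C2=M'] -> C1=S, others downsized to S] -> [I,S,S,I] (invalidations this op: 0; running total: 1)
Op 6: C3 read [C3 read from I: others=['C1=S', 'C2=S'] -> C3=S, others downsized to S] -> [I,S,S,S] (invalidations this op: 0; running total: 1)
Op 7: C2 read [C2 read: already in S, no change] -> [I,S,S,S] (invalidations this op: 0; running total: 1)
Op 8: C0 write [C0 write: invalidate ['C1=S', 'C2=S', 'C3=S'] -> C0=M] -> [M,I,I,I] (invalidations this op: 3; running total: 4)
Op 9: C0 read [C0 read: already in M, no change] -> [M,I,I,I] (invalidations this op: 0; running total: 4)
Op 10: C3 read [C3 read from I: others=['C0=M'] -> C3=S, others downsized to S] -> [S,I,I,S] (invalidations this op: 0; running total: 4)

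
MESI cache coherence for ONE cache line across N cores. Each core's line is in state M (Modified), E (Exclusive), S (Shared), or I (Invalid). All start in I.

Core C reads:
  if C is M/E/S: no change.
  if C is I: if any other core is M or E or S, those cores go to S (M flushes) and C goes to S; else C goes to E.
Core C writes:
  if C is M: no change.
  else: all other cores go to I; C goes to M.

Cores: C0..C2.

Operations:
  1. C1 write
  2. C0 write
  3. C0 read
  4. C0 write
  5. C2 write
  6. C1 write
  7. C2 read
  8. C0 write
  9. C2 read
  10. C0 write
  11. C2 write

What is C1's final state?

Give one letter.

Op 1: C1 write [C1 write: invalidate none -> C1=M] -> [I,M,I]
Op 2: C0 write [C0 write: invalidate ['C1=M'] -> C0=M] -> [M,I,I]
Op 3: C0 read [C0 read: already in M, no change] -> [M,I,I]
Op 4: C0 write [C0 write: already M (modified), no change] -> [M,I,I]
Op 5: C2 write [C2 write: invalidate ['C0=M'] -> C2=M] -> [I,I,M]
Op 6: C1 write [C1 write: invalidate ['C2=M'] -> C1=M] -> [I,M,I]
Op 7: C2 read [C2 read from I: others=['C1=M'] -> C2=S, others downsized to S] -> [I,S,S]
Op 8: C0 write [C0 write: invalidate ['C1=S', 'C2=S'] -> C0=M] -> [M,I,I]
Op 9: C2 read [C2 read from I: others=['C0=M'] -> C2=S, others downsized to S] -> [S,I,S]
Op 10: C0 write [C0 write: invalidate ['C2=S'] -> C0=M] -> [M,I,I]
Op 11: C2 write [C2 write: invalidate ['C0=M'] -> C2=M] -> [I,I,M]

Answer: I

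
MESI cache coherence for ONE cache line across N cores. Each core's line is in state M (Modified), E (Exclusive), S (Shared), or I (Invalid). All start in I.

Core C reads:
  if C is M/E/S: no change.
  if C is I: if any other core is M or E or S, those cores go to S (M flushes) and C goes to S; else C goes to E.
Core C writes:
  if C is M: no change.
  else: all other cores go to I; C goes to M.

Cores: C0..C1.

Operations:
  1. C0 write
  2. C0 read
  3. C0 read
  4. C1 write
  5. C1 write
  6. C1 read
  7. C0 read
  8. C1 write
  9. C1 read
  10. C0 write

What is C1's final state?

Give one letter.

Answer: I

Derivation:
Op 1: C0 write [C0 write: invalidate none -> C0=M] -> [M,I]
Op 2: C0 read [C0 read: already in M, no change] -> [M,I]
Op 3: C0 read [C0 read: already in M, no change] -> [M,I]
Op 4: C1 write [C1 write: invalidate ['C0=M'] -> C1=M] -> [I,M]
Op 5: C1 write [C1 write: already M (modified), no change] -> [I,M]
Op 6: C1 read [C1 read: already in M, no change] -> [I,M]
Op 7: C0 read [C0 read from I: others=['C1=M'] -> C0=S, others downsized to S] -> [S,S]
Op 8: C1 write [C1 write: invalidate ['C0=S'] -> C1=M] -> [I,M]
Op 9: C1 read [C1 read: already in M, no change] -> [I,M]
Op 10: C0 write [C0 write: invalidate ['C1=M'] -> C0=M] -> [M,I]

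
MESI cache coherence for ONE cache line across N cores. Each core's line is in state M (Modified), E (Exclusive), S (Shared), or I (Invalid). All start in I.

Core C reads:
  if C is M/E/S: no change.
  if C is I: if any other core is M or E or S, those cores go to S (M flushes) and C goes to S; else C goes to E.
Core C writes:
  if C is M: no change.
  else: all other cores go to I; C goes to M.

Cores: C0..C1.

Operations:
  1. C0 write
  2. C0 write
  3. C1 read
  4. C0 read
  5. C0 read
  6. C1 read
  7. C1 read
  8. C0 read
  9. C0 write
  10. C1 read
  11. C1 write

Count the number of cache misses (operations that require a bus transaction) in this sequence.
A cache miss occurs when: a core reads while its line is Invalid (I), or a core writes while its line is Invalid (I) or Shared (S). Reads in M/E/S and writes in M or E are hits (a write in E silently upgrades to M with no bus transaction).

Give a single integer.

Op 1: C0 write [C0 write: invalidate none -> C0=M] -> [M,I] [MISS #1: write from I]
Op 2: C0 write [C0 write: already M (modified), no change] -> [M,I] [hit: write from M]
Op 3: C1 read [C1 read from I: others=['C0=M'] -> C1=S, others downsized to S] -> [S,S] [MISS #2: read from I]
Op 4: C0 read [C0 read: already in S, no change] -> [S,S] [hit: read from S]
Op 5: C0 read [C0 read: already in S, no change] -> [S,S] [hit: read from S]
Op 6: C1 read [C1 read: already in S, no change] -> [S,S] [hit: read from S]
Op 7: C1 read [C1 read: already in S, no change] -> [S,S] [hit: read from S]
Op 8: C0 read [C0 read: already in S, no change] -> [S,S] [hit: read from S]
Op 9: C0 write [C0 write: invalidate ['C1=S'] -> C0=M] -> [M,I] [MISS #3: write from S]
Op 10: C1 read [C1 read from I: others=['C0=M'] -> C1=S, others downsized to S] -> [S,S] [MISS #4: read from I]
Op 11: C1 write [C1 write: invalidate ['C0=S'] -> C1=M] -> [I,M] [MISS #5: write from S]

Answer: 5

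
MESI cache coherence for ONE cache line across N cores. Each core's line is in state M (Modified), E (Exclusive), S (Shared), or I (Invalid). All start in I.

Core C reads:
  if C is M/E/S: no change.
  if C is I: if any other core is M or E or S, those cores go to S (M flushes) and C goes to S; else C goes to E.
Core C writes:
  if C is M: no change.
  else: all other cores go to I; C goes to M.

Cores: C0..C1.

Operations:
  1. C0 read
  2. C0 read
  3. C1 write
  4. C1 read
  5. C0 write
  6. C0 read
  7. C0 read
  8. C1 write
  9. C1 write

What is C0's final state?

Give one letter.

Op 1: C0 read [C0 read from I: no other sharers -> C0=E (exclusive)] -> [E,I]
Op 2: C0 read [C0 read: already in E, no change] -> [E,I]
Op 3: C1 write [C1 write: invalidate ['C0=E'] -> C1=M] -> [I,M]
Op 4: C1 read [C1 read: already in M, no change] -> [I,M]
Op 5: C0 write [C0 write: invalidate ['C1=M'] -> C0=M] -> [M,I]
Op 6: C0 read [C0 read: already in M, no change] -> [M,I]
Op 7: C0 read [C0 read: already in M, no change] -> [M,I]
Op 8: C1 write [C1 write: invalidate ['C0=M'] -> C1=M] -> [I,M]
Op 9: C1 write [C1 write: already M (modified), no change] -> [I,M]

Answer: I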